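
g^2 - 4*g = g*(g - 4)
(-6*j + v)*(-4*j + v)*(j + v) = 24*j^3 + 14*j^2*v - 9*j*v^2 + v^3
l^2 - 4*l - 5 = (l - 5)*(l + 1)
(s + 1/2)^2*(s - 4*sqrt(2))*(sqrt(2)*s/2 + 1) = sqrt(2)*s^4/2 - 3*s^3 + sqrt(2)*s^3/2 - 31*sqrt(2)*s^2/8 - 3*s^2 - 4*sqrt(2)*s - 3*s/4 - sqrt(2)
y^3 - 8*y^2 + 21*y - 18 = (y - 3)^2*(y - 2)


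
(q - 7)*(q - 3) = q^2 - 10*q + 21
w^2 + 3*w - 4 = (w - 1)*(w + 4)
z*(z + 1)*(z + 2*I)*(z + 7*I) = z^4 + z^3 + 9*I*z^3 - 14*z^2 + 9*I*z^2 - 14*z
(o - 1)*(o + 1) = o^2 - 1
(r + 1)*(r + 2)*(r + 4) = r^3 + 7*r^2 + 14*r + 8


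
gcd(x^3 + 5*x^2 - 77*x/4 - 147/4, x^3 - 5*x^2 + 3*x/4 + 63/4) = x^2 - 2*x - 21/4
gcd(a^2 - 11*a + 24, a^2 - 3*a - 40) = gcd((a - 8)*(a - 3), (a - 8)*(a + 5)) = a - 8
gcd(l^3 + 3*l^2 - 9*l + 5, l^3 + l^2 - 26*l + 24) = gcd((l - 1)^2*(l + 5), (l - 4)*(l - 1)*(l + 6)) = l - 1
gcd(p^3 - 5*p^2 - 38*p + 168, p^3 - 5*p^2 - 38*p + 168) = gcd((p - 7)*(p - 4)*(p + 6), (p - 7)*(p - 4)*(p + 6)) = p^3 - 5*p^2 - 38*p + 168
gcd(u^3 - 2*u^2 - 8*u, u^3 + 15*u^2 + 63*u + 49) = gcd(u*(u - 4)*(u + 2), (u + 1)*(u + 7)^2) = 1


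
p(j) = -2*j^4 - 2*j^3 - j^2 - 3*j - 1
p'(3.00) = -279.00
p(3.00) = -235.00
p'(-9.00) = 5361.00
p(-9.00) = -11719.00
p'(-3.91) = 391.30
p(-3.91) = -352.46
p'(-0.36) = -2.68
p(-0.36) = 0.01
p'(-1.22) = 5.04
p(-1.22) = 0.37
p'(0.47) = -6.10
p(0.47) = -2.94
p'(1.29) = -32.74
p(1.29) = -16.37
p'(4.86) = -1072.77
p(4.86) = -1384.55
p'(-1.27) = 6.25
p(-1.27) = 0.09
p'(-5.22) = 981.84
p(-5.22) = -1213.07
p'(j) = -8*j^3 - 6*j^2 - 2*j - 3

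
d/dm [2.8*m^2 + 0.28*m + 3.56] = 5.6*m + 0.28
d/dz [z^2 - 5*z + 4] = 2*z - 5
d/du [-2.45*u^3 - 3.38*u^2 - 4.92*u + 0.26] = -7.35*u^2 - 6.76*u - 4.92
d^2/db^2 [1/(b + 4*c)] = 2/(b + 4*c)^3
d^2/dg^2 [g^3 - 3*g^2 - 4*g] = 6*g - 6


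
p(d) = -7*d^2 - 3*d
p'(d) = -14*d - 3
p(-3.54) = -77.10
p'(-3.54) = 46.56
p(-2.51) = -36.57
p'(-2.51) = 32.14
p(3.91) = -118.75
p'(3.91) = -57.74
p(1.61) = -22.97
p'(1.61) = -25.54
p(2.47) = -50.12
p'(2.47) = -37.58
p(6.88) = -351.98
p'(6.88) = -99.32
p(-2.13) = -25.37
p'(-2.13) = 26.82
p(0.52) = -3.45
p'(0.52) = -10.28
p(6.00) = -270.00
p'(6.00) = -87.00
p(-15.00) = -1530.00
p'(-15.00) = 207.00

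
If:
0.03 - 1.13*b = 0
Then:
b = 0.03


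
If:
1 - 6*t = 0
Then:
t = 1/6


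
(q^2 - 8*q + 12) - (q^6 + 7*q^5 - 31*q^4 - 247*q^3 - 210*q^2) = -q^6 - 7*q^5 + 31*q^4 + 247*q^3 + 211*q^2 - 8*q + 12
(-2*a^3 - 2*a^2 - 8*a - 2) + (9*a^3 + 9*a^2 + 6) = 7*a^3 + 7*a^2 - 8*a + 4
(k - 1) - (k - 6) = 5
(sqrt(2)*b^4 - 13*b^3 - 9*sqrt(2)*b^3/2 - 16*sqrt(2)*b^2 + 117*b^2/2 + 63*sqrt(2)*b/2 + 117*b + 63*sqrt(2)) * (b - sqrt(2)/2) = sqrt(2)*b^5 - 14*b^4 - 9*sqrt(2)*b^4/2 - 19*sqrt(2)*b^3/2 + 63*b^3 + 9*sqrt(2)*b^2/4 + 133*b^2 - 63*b/2 + 9*sqrt(2)*b/2 - 63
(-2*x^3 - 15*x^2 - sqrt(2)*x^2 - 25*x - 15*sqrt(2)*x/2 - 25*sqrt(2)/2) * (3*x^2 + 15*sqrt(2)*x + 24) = -6*x^5 - 33*sqrt(2)*x^4 - 45*x^4 - 495*sqrt(2)*x^3/2 - 153*x^3 - 873*sqrt(2)*x^2/2 - 585*x^2 - 975*x - 180*sqrt(2)*x - 300*sqrt(2)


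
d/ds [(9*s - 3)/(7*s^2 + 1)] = 3*(-21*s^2 + 14*s + 3)/(49*s^4 + 14*s^2 + 1)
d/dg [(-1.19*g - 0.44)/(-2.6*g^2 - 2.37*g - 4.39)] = (-3.094*g^2 - 2.288*g + 4.1813)/(6.76*g^4 + 12.324*g^3 + 28.4449*g^2 + 20.8086*g + 19.2721)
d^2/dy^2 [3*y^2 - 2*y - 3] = 6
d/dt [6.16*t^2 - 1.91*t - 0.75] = 12.32*t - 1.91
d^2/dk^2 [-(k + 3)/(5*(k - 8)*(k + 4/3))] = 6*(-9*k^3 - 81*k^2 + 252*k - 848)/(5*(27*k^6 - 540*k^5 + 2736*k^4 + 3520*k^3 - 29184*k^2 - 61440*k - 32768))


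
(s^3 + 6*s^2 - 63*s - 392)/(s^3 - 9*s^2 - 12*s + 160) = (s^2 + 14*s + 49)/(s^2 - s - 20)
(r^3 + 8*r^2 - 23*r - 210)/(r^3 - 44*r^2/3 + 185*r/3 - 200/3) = 3*(r^2 + 13*r + 42)/(3*r^2 - 29*r + 40)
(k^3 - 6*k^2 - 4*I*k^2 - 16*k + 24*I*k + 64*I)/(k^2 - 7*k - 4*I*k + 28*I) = (k^2 - 6*k - 16)/(k - 7)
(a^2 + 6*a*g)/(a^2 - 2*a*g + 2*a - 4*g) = a*(a + 6*g)/(a^2 - 2*a*g + 2*a - 4*g)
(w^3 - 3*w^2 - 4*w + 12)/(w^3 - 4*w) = (w - 3)/w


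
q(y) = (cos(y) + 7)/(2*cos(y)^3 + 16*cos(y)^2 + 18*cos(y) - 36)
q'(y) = (cos(y) + 7)*(6*sin(y)*cos(y)^2 + 32*sin(y)*cos(y) + 18*sin(y))/(2*cos(y)^3 + 16*cos(y)^2 + 18*cos(y) - 36)^2 - sin(y)/(2*cos(y)^3 + 16*cos(y)^2 + 18*cos(y) - 36) = (227*cos(y) + 29*cos(2*y) + cos(3*y) + 191)*sin(y)/(4*(cos(y)^3 + 8*cos(y)^2 + 9*cos(y) - 18)^2)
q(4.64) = -0.19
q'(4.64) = -0.11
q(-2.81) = -0.15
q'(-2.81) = 0.00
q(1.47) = -0.21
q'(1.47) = 0.16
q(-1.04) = -0.33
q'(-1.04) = -0.49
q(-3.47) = -0.15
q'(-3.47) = -0.00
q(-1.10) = -0.31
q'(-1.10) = -0.41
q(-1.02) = -0.34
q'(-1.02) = -0.52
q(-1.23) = -0.26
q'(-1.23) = -0.29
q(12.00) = -0.95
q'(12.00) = -3.14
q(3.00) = -0.15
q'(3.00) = 0.00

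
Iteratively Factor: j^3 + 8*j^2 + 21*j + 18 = (j + 2)*(j^2 + 6*j + 9) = (j + 2)*(j + 3)*(j + 3)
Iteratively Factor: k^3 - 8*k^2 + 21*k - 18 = (k - 3)*(k^2 - 5*k + 6) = (k - 3)^2*(k - 2)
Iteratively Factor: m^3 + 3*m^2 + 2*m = (m + 2)*(m^2 + m) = (m + 1)*(m + 2)*(m)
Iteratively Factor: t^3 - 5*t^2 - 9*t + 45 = (t - 5)*(t^2 - 9) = (t - 5)*(t + 3)*(t - 3)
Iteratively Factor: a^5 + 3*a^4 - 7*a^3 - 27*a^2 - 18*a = (a - 3)*(a^4 + 6*a^3 + 11*a^2 + 6*a) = a*(a - 3)*(a^3 + 6*a^2 + 11*a + 6) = a*(a - 3)*(a + 2)*(a^2 + 4*a + 3) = a*(a - 3)*(a + 2)*(a + 3)*(a + 1)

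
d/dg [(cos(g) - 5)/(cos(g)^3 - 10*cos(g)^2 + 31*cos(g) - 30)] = (2*cos(g) - 5)*sin(g)/((cos(g) - 3)^2*(cos(g) - 2)^2)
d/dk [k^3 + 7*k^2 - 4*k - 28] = 3*k^2 + 14*k - 4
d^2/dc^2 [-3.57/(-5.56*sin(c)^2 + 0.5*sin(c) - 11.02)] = (-441.446208*sin(c)^4 + 29.7738*sin(c)^3 + 1536.229548*sin(c)^2 - 79.2183*sin(c) - 435.691368)/(5.56*sin(c)^2 - 0.5*sin(c) + 11.02)^3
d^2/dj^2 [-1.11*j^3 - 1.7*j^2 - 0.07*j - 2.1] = -6.66*j - 3.4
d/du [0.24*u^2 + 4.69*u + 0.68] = 0.48*u + 4.69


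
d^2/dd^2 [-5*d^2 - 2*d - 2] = -10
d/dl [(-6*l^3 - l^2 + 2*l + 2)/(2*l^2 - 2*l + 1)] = 2*(-6*l^4 + 12*l^3 - 10*l^2 - 5*l + 3)/(4*l^4 - 8*l^3 + 8*l^2 - 4*l + 1)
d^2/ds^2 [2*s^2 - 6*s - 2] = 4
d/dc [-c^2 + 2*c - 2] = 2 - 2*c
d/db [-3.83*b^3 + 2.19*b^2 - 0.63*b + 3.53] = -11.49*b^2 + 4.38*b - 0.63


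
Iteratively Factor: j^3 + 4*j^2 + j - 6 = (j - 1)*(j^2 + 5*j + 6) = (j - 1)*(j + 3)*(j + 2)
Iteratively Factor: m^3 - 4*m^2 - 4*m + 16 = (m + 2)*(m^2 - 6*m + 8) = (m - 2)*(m + 2)*(m - 4)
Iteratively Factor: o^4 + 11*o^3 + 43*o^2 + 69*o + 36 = (o + 3)*(o^3 + 8*o^2 + 19*o + 12) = (o + 3)^2*(o^2 + 5*o + 4) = (o + 3)^2*(o + 4)*(o + 1)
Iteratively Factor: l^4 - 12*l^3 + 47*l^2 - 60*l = (l - 3)*(l^3 - 9*l^2 + 20*l) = (l - 4)*(l - 3)*(l^2 - 5*l) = l*(l - 4)*(l - 3)*(l - 5)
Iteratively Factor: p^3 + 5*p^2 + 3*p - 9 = (p + 3)*(p^2 + 2*p - 3) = (p - 1)*(p + 3)*(p + 3)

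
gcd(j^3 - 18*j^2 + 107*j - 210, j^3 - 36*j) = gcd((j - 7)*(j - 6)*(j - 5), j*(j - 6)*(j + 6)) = j - 6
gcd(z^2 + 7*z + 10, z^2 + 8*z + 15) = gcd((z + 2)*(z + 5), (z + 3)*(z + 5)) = z + 5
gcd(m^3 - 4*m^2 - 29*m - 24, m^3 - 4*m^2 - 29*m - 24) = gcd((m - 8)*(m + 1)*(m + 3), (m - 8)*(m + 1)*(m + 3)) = m^3 - 4*m^2 - 29*m - 24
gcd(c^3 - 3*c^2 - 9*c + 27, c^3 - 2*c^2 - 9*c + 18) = c^2 - 9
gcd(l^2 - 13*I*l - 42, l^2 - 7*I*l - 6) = l - 6*I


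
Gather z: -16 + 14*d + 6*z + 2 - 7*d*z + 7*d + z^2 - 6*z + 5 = -7*d*z + 21*d + z^2 - 9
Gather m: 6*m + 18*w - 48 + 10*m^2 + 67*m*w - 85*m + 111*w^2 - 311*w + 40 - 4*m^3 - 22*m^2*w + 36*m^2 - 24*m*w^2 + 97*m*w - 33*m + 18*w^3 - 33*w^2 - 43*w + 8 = -4*m^3 + m^2*(46 - 22*w) + m*(-24*w^2 + 164*w - 112) + 18*w^3 + 78*w^2 - 336*w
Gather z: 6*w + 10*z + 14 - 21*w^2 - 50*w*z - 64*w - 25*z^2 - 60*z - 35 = -21*w^2 - 58*w - 25*z^2 + z*(-50*w - 50) - 21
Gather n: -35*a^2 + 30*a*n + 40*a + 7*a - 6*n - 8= -35*a^2 + 47*a + n*(30*a - 6) - 8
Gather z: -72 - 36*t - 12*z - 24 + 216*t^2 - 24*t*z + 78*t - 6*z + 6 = 216*t^2 + 42*t + z*(-24*t - 18) - 90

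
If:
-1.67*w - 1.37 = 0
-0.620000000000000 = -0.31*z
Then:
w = -0.82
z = 2.00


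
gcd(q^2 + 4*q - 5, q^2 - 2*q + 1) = q - 1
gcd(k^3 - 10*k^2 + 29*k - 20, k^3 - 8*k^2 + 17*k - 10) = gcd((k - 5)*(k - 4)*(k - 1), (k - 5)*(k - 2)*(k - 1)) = k^2 - 6*k + 5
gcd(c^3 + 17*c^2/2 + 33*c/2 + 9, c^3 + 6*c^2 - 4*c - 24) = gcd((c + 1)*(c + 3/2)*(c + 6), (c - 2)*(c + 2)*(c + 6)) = c + 6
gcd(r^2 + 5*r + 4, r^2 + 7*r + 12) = r + 4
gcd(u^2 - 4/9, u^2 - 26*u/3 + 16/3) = u - 2/3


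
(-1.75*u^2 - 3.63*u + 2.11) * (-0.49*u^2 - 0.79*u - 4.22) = 0.8575*u^4 + 3.1612*u^3 + 9.2188*u^2 + 13.6517*u - 8.9042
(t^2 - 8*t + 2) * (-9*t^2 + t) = -9*t^4 + 73*t^3 - 26*t^2 + 2*t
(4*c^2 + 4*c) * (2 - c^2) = -4*c^4 - 4*c^3 + 8*c^2 + 8*c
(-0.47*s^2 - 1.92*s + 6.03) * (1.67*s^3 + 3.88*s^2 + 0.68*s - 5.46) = -0.7849*s^5 - 5.03*s^4 + 2.3009*s^3 + 24.657*s^2 + 14.5836*s - 32.9238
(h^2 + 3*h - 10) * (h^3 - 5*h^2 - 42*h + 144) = h^5 - 2*h^4 - 67*h^3 + 68*h^2 + 852*h - 1440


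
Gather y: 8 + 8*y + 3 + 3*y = 11*y + 11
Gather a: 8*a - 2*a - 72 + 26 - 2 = 6*a - 48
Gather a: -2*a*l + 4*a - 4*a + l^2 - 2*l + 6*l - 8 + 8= -2*a*l + l^2 + 4*l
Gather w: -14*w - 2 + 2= -14*w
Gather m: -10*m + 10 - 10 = -10*m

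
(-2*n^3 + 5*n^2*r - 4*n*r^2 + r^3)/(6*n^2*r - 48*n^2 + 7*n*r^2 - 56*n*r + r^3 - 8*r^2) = (-2*n^3 + 5*n^2*r - 4*n*r^2 + r^3)/(6*n^2*r - 48*n^2 + 7*n*r^2 - 56*n*r + r^3 - 8*r^2)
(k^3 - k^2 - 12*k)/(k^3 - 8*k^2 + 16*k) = (k + 3)/(k - 4)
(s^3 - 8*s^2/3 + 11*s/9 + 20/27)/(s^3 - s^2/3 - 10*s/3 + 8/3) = (s^2 - 4*s/3 - 5/9)/(s^2 + s - 2)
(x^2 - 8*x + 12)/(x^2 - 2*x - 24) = (x - 2)/(x + 4)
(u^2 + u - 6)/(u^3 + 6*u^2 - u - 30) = 1/(u + 5)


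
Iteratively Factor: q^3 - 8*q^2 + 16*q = (q)*(q^2 - 8*q + 16) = q*(q - 4)*(q - 4)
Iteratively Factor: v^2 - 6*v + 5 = (v - 1)*(v - 5)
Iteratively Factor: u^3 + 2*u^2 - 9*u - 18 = (u + 3)*(u^2 - u - 6) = (u - 3)*(u + 3)*(u + 2)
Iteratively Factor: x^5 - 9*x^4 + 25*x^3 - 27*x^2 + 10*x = (x - 1)*(x^4 - 8*x^3 + 17*x^2 - 10*x) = (x - 1)^2*(x^3 - 7*x^2 + 10*x) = (x - 2)*(x - 1)^2*(x^2 - 5*x) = x*(x - 2)*(x - 1)^2*(x - 5)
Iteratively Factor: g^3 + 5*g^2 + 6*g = (g + 3)*(g^2 + 2*g) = (g + 2)*(g + 3)*(g)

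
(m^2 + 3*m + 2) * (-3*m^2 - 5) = -3*m^4 - 9*m^3 - 11*m^2 - 15*m - 10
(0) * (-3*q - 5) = 0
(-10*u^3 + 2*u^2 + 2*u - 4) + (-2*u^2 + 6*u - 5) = -10*u^3 + 8*u - 9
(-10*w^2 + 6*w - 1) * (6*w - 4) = -60*w^3 + 76*w^2 - 30*w + 4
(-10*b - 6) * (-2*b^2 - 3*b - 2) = 20*b^3 + 42*b^2 + 38*b + 12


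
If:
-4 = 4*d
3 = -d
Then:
No Solution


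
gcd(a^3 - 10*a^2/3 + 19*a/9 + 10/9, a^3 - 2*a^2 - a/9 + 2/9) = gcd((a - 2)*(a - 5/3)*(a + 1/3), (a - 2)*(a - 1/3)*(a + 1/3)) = a^2 - 5*a/3 - 2/3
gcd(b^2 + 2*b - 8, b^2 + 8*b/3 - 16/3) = b + 4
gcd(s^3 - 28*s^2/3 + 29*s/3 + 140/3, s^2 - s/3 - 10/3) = s + 5/3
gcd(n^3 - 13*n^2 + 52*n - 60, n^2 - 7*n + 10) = n^2 - 7*n + 10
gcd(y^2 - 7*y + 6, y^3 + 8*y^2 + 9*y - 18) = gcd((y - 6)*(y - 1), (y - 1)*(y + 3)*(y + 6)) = y - 1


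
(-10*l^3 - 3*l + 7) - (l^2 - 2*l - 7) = -10*l^3 - l^2 - l + 14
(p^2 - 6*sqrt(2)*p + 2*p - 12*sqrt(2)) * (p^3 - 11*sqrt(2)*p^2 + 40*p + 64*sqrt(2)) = p^5 - 17*sqrt(2)*p^4 + 2*p^4 - 34*sqrt(2)*p^3 + 172*p^3 - 176*sqrt(2)*p^2 + 344*p^2 - 768*p - 352*sqrt(2)*p - 1536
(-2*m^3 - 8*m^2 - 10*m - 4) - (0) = -2*m^3 - 8*m^2 - 10*m - 4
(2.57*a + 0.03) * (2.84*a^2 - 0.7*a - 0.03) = 7.2988*a^3 - 1.7138*a^2 - 0.0981*a - 0.0009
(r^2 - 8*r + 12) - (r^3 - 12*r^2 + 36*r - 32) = -r^3 + 13*r^2 - 44*r + 44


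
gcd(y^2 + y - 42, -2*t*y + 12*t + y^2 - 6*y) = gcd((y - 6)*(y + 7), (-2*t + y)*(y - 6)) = y - 6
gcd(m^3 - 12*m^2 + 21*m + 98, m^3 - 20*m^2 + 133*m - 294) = m^2 - 14*m + 49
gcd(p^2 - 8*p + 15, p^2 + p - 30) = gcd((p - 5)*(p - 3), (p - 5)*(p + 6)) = p - 5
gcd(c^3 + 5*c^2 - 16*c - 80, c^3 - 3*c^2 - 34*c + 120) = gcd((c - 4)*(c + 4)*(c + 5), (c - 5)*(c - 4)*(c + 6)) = c - 4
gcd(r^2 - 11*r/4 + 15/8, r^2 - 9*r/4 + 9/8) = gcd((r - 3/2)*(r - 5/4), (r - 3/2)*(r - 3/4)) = r - 3/2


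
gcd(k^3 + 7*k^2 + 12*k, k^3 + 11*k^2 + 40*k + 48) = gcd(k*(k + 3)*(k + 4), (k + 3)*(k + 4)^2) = k^2 + 7*k + 12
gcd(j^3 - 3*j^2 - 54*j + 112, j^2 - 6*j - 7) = 1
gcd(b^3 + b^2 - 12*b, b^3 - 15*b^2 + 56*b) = b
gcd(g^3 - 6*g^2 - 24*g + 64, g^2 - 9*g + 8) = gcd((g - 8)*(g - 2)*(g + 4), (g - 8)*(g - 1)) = g - 8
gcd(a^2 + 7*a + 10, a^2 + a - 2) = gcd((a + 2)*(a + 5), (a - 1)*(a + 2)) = a + 2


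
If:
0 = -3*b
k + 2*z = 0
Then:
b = 0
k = -2*z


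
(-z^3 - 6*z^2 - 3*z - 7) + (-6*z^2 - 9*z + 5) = -z^3 - 12*z^2 - 12*z - 2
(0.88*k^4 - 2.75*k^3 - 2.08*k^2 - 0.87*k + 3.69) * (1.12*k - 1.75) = 0.9856*k^5 - 4.62*k^4 + 2.4829*k^3 + 2.6656*k^2 + 5.6553*k - 6.4575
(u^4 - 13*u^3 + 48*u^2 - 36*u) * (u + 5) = u^5 - 8*u^4 - 17*u^3 + 204*u^2 - 180*u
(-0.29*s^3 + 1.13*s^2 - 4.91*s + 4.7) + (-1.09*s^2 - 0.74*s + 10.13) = -0.29*s^3 + 0.0399999999999998*s^2 - 5.65*s + 14.83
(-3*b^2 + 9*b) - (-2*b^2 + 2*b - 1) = -b^2 + 7*b + 1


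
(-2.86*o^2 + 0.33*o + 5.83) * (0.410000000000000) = -1.1726*o^2 + 0.1353*o + 2.3903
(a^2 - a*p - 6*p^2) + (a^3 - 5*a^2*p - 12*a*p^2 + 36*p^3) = a^3 - 5*a^2*p + a^2 - 12*a*p^2 - a*p + 36*p^3 - 6*p^2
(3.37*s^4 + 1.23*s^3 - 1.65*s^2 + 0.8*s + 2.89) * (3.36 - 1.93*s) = -6.5041*s^5 + 8.9493*s^4 + 7.3173*s^3 - 7.088*s^2 - 2.8897*s + 9.7104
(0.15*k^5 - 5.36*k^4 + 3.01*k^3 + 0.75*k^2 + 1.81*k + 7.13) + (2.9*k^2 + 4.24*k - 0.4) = 0.15*k^5 - 5.36*k^4 + 3.01*k^3 + 3.65*k^2 + 6.05*k + 6.73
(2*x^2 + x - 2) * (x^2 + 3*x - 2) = 2*x^4 + 7*x^3 - 3*x^2 - 8*x + 4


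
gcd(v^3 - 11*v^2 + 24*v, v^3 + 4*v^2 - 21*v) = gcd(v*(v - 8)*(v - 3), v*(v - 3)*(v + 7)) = v^2 - 3*v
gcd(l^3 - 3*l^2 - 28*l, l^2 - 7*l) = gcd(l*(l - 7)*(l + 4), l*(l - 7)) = l^2 - 7*l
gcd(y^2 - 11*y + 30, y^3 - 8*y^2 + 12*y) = y - 6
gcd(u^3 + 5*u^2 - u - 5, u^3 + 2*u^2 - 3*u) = u - 1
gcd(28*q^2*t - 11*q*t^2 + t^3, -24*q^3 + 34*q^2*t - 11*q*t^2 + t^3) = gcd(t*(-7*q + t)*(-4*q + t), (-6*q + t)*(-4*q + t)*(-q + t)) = 4*q - t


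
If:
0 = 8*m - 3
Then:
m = 3/8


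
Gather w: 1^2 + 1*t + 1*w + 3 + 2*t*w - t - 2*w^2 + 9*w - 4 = -2*w^2 + w*(2*t + 10)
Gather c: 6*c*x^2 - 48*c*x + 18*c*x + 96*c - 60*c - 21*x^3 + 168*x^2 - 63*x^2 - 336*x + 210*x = c*(6*x^2 - 30*x + 36) - 21*x^3 + 105*x^2 - 126*x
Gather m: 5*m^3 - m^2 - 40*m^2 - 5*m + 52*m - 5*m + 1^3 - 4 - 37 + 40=5*m^3 - 41*m^2 + 42*m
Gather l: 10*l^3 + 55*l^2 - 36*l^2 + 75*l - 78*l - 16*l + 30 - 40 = 10*l^3 + 19*l^2 - 19*l - 10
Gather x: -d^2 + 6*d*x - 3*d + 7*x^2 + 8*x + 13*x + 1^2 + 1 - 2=-d^2 - 3*d + 7*x^2 + x*(6*d + 21)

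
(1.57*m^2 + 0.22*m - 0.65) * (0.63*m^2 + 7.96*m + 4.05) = 0.9891*m^4 + 12.6358*m^3 + 7.7002*m^2 - 4.283*m - 2.6325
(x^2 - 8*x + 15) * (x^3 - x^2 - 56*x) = x^5 - 9*x^4 - 33*x^3 + 433*x^2 - 840*x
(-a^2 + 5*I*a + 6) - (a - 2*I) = -a^2 - a + 5*I*a + 6 + 2*I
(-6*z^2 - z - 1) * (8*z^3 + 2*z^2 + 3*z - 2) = -48*z^5 - 20*z^4 - 28*z^3 + 7*z^2 - z + 2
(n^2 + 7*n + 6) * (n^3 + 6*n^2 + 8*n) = n^5 + 13*n^4 + 56*n^3 + 92*n^2 + 48*n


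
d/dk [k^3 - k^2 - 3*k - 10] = 3*k^2 - 2*k - 3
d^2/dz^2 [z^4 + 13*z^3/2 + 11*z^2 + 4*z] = 12*z^2 + 39*z + 22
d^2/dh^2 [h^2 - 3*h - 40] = 2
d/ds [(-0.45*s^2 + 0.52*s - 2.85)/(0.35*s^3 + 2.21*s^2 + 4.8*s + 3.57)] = (0.1575*s^4 - 0.364*s^3 - 0.3167*s^2 + 9.384*s + 15.5364)/(0.1225*s^6 + 1.547*s^5 + 8.2441*s^4 + 23.715*s^3 + 38.8194*s^2 + 34.272*s + 12.7449)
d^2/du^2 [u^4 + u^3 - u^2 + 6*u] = 12*u^2 + 6*u - 2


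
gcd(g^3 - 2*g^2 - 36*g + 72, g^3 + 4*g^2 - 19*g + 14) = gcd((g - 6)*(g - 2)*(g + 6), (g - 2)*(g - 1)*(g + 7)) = g - 2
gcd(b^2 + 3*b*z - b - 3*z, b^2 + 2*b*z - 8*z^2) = 1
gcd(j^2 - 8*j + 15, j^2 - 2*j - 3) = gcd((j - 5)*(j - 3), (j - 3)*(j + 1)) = j - 3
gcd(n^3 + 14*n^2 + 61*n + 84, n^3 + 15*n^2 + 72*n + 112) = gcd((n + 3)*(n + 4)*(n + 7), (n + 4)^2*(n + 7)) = n^2 + 11*n + 28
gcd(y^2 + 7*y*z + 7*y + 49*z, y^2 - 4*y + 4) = 1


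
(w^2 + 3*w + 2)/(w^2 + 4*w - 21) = (w^2 + 3*w + 2)/(w^2 + 4*w - 21)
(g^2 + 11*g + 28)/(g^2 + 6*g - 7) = (g + 4)/(g - 1)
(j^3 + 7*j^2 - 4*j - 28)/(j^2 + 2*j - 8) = (j^2 + 9*j + 14)/(j + 4)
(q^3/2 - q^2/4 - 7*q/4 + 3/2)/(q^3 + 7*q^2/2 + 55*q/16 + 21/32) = 8*(2*q^3 - q^2 - 7*q + 6)/(32*q^3 + 112*q^2 + 110*q + 21)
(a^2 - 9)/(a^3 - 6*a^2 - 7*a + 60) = (a - 3)/(a^2 - 9*a + 20)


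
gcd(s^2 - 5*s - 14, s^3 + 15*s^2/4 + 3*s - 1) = s + 2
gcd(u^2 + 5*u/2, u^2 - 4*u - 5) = 1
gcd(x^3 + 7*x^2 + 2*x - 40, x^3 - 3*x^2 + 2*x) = x - 2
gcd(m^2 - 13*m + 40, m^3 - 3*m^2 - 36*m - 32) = m - 8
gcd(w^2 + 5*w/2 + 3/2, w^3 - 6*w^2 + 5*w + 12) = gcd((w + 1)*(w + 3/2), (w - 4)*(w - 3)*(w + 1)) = w + 1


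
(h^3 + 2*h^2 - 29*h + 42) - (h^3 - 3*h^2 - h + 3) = 5*h^2 - 28*h + 39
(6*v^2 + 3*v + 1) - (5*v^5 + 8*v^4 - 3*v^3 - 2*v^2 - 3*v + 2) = -5*v^5 - 8*v^4 + 3*v^3 + 8*v^2 + 6*v - 1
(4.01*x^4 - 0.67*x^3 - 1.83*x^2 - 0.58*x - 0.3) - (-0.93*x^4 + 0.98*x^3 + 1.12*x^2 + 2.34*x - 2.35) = 4.94*x^4 - 1.65*x^3 - 2.95*x^2 - 2.92*x + 2.05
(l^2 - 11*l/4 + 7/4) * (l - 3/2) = l^3 - 17*l^2/4 + 47*l/8 - 21/8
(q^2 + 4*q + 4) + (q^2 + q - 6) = 2*q^2 + 5*q - 2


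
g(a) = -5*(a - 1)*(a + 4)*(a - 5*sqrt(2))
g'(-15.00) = -3859.59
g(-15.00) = 19422.54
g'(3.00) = 113.20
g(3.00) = 284.97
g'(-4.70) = -396.62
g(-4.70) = 234.83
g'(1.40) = 153.66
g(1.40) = 61.25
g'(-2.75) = -99.33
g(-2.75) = -230.18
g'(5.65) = -122.76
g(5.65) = 318.83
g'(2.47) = 135.11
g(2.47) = 218.80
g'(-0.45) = 104.71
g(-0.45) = -193.57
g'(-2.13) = -28.70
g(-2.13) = -269.27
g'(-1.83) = 1.33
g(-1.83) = -273.31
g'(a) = -5*(a - 1)*(a + 4) - 5*(a - 1)*(a - 5*sqrt(2)) - 5*(a + 4)*(a - 5*sqrt(2)) = -15*a^2 - 30*a + 50*sqrt(2)*a + 20 + 75*sqrt(2)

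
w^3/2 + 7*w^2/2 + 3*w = w*(w/2 + 1/2)*(w + 6)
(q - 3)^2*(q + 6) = q^3 - 27*q + 54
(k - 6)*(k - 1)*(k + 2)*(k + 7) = k^4 + 2*k^3 - 43*k^2 - 44*k + 84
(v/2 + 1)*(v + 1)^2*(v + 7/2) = v^4/2 + 15*v^3/4 + 19*v^2/2 + 39*v/4 + 7/2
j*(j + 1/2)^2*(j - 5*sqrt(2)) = j^4 - 5*sqrt(2)*j^3 + j^3 - 5*sqrt(2)*j^2 + j^2/4 - 5*sqrt(2)*j/4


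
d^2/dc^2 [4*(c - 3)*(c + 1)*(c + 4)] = 24*c + 16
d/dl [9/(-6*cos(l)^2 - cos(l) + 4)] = -9*(12*cos(l) + 1)*sin(l)/(6*cos(l)^2 + cos(l) - 4)^2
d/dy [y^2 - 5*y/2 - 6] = 2*y - 5/2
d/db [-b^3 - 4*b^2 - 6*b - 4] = -3*b^2 - 8*b - 6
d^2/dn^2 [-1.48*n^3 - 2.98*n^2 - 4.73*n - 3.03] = -8.88*n - 5.96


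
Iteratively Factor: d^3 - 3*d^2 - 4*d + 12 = (d - 2)*(d^2 - d - 6) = (d - 3)*(d - 2)*(d + 2)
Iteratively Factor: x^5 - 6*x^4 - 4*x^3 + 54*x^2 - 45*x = (x - 3)*(x^4 - 3*x^3 - 13*x^2 + 15*x) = x*(x - 3)*(x^3 - 3*x^2 - 13*x + 15) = x*(x - 3)*(x - 1)*(x^2 - 2*x - 15) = x*(x - 5)*(x - 3)*(x - 1)*(x + 3)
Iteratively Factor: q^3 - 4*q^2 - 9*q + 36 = (q - 4)*(q^2 - 9) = (q - 4)*(q - 3)*(q + 3)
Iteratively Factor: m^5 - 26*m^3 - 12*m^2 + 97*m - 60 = (m - 1)*(m^4 + m^3 - 25*m^2 - 37*m + 60) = (m - 1)*(m + 4)*(m^3 - 3*m^2 - 13*m + 15) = (m - 5)*(m - 1)*(m + 4)*(m^2 + 2*m - 3) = (m - 5)*(m - 1)*(m + 3)*(m + 4)*(m - 1)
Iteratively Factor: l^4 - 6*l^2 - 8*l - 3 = (l + 1)*(l^3 - l^2 - 5*l - 3) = (l + 1)^2*(l^2 - 2*l - 3) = (l - 3)*(l + 1)^2*(l + 1)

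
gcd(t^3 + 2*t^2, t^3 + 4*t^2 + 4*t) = t^2 + 2*t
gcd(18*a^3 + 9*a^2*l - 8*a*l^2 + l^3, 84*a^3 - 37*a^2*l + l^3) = 3*a - l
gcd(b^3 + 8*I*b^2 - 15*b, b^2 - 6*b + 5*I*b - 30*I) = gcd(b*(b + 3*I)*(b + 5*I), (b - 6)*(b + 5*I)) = b + 5*I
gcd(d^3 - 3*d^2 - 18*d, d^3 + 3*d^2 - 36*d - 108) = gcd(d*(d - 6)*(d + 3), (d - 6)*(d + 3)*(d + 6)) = d^2 - 3*d - 18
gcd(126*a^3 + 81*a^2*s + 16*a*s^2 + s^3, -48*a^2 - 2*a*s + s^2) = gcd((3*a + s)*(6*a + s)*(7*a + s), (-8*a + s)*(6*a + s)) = 6*a + s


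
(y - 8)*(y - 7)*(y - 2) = y^3 - 17*y^2 + 86*y - 112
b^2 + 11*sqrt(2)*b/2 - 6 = (b - sqrt(2)/2)*(b + 6*sqrt(2))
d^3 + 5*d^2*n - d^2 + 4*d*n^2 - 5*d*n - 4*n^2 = (d - 1)*(d + n)*(d + 4*n)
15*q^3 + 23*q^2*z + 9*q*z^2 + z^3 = (q + z)*(3*q + z)*(5*q + z)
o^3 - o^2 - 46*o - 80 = (o - 8)*(o + 2)*(o + 5)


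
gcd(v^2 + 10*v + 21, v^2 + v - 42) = v + 7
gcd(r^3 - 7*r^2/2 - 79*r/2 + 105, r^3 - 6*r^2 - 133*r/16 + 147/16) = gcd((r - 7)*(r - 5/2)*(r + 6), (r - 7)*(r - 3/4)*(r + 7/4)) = r - 7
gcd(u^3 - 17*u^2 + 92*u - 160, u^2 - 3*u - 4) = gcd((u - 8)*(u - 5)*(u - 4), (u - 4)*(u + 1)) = u - 4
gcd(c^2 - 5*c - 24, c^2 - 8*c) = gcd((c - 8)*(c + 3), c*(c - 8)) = c - 8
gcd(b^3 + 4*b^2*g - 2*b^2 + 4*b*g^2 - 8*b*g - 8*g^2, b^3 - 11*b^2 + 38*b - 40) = b - 2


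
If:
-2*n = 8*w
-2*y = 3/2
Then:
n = -4*w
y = -3/4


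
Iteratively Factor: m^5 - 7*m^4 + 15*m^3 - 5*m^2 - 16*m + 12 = (m - 3)*(m^4 - 4*m^3 + 3*m^2 + 4*m - 4) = (m - 3)*(m - 2)*(m^3 - 2*m^2 - m + 2) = (m - 3)*(m - 2)^2*(m^2 - 1) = (m - 3)*(m - 2)^2*(m - 1)*(m + 1)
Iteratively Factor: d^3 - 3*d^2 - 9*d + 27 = (d - 3)*(d^2 - 9) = (d - 3)*(d + 3)*(d - 3)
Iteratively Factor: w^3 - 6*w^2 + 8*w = (w)*(w^2 - 6*w + 8) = w*(w - 2)*(w - 4)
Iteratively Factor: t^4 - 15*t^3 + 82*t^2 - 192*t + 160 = (t - 5)*(t^3 - 10*t^2 + 32*t - 32) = (t - 5)*(t - 4)*(t^2 - 6*t + 8) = (t - 5)*(t - 4)*(t - 2)*(t - 4)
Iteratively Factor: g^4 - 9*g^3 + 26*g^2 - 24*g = (g - 3)*(g^3 - 6*g^2 + 8*g) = (g - 4)*(g - 3)*(g^2 - 2*g) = g*(g - 4)*(g - 3)*(g - 2)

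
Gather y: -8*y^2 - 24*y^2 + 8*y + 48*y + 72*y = -32*y^2 + 128*y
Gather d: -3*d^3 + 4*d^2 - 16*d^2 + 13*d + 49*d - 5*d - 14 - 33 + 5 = -3*d^3 - 12*d^2 + 57*d - 42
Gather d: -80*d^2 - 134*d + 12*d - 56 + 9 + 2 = -80*d^2 - 122*d - 45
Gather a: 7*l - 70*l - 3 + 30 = 27 - 63*l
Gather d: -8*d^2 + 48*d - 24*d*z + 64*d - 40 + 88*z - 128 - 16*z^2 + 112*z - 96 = -8*d^2 + d*(112 - 24*z) - 16*z^2 + 200*z - 264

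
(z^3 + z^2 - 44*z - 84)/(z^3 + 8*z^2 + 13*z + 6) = (z^2 - 5*z - 14)/(z^2 + 2*z + 1)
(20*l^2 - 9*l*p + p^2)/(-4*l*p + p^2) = (-5*l + p)/p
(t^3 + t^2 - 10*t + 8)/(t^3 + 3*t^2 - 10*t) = (t^2 + 3*t - 4)/(t*(t + 5))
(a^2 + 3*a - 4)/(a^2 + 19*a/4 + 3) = 4*(a - 1)/(4*a + 3)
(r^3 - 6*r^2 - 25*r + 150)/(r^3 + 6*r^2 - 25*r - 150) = (r - 6)/(r + 6)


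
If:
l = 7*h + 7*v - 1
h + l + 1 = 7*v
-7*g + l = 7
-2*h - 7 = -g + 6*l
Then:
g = -49/41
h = 0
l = -56/41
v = -15/287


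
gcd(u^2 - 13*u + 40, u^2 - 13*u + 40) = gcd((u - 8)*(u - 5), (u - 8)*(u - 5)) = u^2 - 13*u + 40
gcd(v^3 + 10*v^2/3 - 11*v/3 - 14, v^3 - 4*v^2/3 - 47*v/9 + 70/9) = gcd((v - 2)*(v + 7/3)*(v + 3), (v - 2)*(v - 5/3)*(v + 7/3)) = v^2 + v/3 - 14/3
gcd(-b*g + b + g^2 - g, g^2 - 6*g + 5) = g - 1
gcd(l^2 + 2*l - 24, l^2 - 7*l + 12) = l - 4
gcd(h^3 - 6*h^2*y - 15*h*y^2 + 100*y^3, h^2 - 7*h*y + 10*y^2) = -h + 5*y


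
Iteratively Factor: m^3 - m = (m)*(m^2 - 1) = m*(m + 1)*(m - 1)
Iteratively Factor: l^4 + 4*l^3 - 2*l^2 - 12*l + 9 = (l + 3)*(l^3 + l^2 - 5*l + 3) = (l + 3)^2*(l^2 - 2*l + 1) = (l - 1)*(l + 3)^2*(l - 1)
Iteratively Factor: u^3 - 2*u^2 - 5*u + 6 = (u - 3)*(u^2 + u - 2) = (u - 3)*(u - 1)*(u + 2)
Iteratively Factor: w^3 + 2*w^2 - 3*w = (w)*(w^2 + 2*w - 3) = w*(w + 3)*(w - 1)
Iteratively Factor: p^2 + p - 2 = (p - 1)*(p + 2)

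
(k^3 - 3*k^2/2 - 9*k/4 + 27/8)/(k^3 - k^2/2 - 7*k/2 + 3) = (k^2 - 9/4)/(k^2 + k - 2)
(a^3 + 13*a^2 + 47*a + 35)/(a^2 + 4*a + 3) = (a^2 + 12*a + 35)/(a + 3)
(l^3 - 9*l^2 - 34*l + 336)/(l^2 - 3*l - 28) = (l^2 - 2*l - 48)/(l + 4)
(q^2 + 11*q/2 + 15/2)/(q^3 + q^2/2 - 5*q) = (q + 3)/(q*(q - 2))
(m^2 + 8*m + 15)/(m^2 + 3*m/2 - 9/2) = 2*(m + 5)/(2*m - 3)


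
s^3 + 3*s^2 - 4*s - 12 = (s - 2)*(s + 2)*(s + 3)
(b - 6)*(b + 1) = b^2 - 5*b - 6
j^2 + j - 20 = (j - 4)*(j + 5)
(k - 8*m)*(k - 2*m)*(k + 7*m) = k^3 - 3*k^2*m - 54*k*m^2 + 112*m^3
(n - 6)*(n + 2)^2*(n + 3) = n^4 + n^3 - 26*n^2 - 84*n - 72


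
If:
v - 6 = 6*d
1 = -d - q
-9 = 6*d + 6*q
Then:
No Solution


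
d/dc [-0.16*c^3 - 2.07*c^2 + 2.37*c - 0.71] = -0.48*c^2 - 4.14*c + 2.37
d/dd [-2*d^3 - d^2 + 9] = 2*d*(-3*d - 1)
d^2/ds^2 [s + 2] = 0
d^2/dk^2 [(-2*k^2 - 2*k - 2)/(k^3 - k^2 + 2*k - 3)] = 4*(-k^6 - 3*k^5 + 3*k^4 - 14*k^3 - 18*k^2 + 6*k - 16)/(k^9 - 3*k^8 + 9*k^7 - 22*k^6 + 36*k^5 - 57*k^4 + 71*k^3 - 63*k^2 + 54*k - 27)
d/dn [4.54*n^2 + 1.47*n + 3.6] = 9.08*n + 1.47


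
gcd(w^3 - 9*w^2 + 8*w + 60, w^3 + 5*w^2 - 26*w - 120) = w - 5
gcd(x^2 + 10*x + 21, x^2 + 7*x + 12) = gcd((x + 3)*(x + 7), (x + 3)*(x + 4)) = x + 3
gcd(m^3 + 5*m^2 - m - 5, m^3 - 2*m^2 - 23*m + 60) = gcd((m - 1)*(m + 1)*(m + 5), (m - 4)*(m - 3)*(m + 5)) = m + 5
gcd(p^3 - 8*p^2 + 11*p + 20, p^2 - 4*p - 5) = p^2 - 4*p - 5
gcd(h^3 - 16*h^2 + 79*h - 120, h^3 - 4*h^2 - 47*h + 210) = h - 5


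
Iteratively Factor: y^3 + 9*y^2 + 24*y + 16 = (y + 4)*(y^2 + 5*y + 4) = (y + 1)*(y + 4)*(y + 4)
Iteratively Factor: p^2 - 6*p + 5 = (p - 1)*(p - 5)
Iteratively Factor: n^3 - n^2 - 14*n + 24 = (n - 2)*(n^2 + n - 12) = (n - 3)*(n - 2)*(n + 4)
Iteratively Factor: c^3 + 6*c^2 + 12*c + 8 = (c + 2)*(c^2 + 4*c + 4) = (c + 2)^2*(c + 2)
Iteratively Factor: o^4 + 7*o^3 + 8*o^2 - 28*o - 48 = (o + 2)*(o^3 + 5*o^2 - 2*o - 24) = (o + 2)*(o + 4)*(o^2 + o - 6) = (o - 2)*(o + 2)*(o + 4)*(o + 3)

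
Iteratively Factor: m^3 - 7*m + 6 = (m + 3)*(m^2 - 3*m + 2) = (m - 2)*(m + 3)*(m - 1)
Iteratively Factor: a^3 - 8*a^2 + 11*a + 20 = (a - 4)*(a^2 - 4*a - 5) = (a - 5)*(a - 4)*(a + 1)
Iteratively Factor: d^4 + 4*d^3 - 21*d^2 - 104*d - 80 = (d - 5)*(d^3 + 9*d^2 + 24*d + 16) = (d - 5)*(d + 4)*(d^2 + 5*d + 4) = (d - 5)*(d + 4)^2*(d + 1)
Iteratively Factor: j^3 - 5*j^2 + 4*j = (j - 4)*(j^2 - j) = j*(j - 4)*(j - 1)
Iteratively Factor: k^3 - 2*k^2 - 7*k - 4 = (k + 1)*(k^2 - 3*k - 4) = (k + 1)^2*(k - 4)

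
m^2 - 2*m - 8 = (m - 4)*(m + 2)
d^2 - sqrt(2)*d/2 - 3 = (d - 3*sqrt(2)/2)*(d + sqrt(2))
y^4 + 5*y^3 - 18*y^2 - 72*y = y*(y - 4)*(y + 3)*(y + 6)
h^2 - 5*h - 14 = (h - 7)*(h + 2)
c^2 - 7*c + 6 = (c - 6)*(c - 1)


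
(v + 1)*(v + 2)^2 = v^3 + 5*v^2 + 8*v + 4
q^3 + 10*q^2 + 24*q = q*(q + 4)*(q + 6)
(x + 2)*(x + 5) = x^2 + 7*x + 10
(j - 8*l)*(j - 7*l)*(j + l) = j^3 - 14*j^2*l + 41*j*l^2 + 56*l^3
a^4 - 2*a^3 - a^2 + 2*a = a*(a - 2)*(a - 1)*(a + 1)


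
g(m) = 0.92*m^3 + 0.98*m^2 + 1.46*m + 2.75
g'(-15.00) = 593.06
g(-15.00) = -2903.65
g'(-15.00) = 593.06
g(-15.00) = -2903.65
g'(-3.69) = 31.81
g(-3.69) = -35.52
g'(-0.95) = 2.09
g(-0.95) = 1.46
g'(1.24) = 8.13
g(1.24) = 7.82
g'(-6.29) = 98.33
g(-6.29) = -196.61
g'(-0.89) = 1.90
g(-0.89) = 1.58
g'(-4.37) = 45.60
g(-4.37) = -61.69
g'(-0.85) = 1.79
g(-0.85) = 1.65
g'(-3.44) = 27.38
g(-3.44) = -28.13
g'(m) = 2.76*m^2 + 1.96*m + 1.46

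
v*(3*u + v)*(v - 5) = 3*u*v^2 - 15*u*v + v^3 - 5*v^2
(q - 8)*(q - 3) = q^2 - 11*q + 24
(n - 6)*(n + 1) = n^2 - 5*n - 6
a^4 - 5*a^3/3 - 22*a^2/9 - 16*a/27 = a*(a - 8/3)*(a + 1/3)*(a + 2/3)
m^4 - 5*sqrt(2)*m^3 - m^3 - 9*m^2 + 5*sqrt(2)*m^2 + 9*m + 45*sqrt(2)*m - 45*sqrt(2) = (m - 3)*(m - 1)*(m + 3)*(m - 5*sqrt(2))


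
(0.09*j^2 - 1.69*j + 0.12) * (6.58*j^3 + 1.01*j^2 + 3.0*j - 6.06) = 0.5922*j^5 - 11.0293*j^4 - 0.6473*j^3 - 5.4942*j^2 + 10.6014*j - 0.7272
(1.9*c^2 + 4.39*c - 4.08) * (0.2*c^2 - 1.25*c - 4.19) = 0.38*c^4 - 1.497*c^3 - 14.2645*c^2 - 13.2941*c + 17.0952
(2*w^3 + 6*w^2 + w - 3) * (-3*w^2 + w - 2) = -6*w^5 - 16*w^4 - w^3 - 2*w^2 - 5*w + 6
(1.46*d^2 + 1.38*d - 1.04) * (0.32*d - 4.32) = 0.4672*d^3 - 5.8656*d^2 - 6.2944*d + 4.4928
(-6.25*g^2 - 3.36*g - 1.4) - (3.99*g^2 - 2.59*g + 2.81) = -10.24*g^2 - 0.77*g - 4.21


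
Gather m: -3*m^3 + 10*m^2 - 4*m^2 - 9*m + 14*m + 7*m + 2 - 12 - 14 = -3*m^3 + 6*m^2 + 12*m - 24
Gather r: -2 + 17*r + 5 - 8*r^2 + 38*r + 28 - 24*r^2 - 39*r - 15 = -32*r^2 + 16*r + 16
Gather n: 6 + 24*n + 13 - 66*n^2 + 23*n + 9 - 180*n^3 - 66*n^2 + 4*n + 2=-180*n^3 - 132*n^2 + 51*n + 30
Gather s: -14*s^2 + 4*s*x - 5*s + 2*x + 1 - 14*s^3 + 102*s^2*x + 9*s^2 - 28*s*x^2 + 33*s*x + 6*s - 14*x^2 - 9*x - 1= -14*s^3 + s^2*(102*x - 5) + s*(-28*x^2 + 37*x + 1) - 14*x^2 - 7*x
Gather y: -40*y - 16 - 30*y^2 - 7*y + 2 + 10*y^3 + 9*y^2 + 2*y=10*y^3 - 21*y^2 - 45*y - 14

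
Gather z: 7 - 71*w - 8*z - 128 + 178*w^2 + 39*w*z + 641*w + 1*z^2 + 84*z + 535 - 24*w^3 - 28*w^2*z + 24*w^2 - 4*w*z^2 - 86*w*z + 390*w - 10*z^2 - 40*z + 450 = -24*w^3 + 202*w^2 + 960*w + z^2*(-4*w - 9) + z*(-28*w^2 - 47*w + 36) + 864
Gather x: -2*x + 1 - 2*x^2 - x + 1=-2*x^2 - 3*x + 2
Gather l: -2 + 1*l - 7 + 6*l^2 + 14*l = 6*l^2 + 15*l - 9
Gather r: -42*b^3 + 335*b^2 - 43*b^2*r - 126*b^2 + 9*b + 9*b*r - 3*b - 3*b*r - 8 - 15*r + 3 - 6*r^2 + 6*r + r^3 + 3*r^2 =-42*b^3 + 209*b^2 + 6*b + r^3 - 3*r^2 + r*(-43*b^2 + 6*b - 9) - 5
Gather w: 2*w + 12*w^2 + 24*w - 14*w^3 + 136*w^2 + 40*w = -14*w^3 + 148*w^2 + 66*w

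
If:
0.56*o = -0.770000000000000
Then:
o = -1.38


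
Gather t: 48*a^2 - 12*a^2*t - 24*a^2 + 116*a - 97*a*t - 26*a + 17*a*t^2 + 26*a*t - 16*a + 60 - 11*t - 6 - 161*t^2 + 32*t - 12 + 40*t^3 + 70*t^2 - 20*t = 24*a^2 + 74*a + 40*t^3 + t^2*(17*a - 91) + t*(-12*a^2 - 71*a + 1) + 42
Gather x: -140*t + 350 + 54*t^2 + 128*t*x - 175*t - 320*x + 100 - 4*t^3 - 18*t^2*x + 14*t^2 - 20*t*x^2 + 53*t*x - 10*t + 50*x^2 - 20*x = -4*t^3 + 68*t^2 - 325*t + x^2*(50 - 20*t) + x*(-18*t^2 + 181*t - 340) + 450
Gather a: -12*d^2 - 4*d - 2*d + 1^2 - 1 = -12*d^2 - 6*d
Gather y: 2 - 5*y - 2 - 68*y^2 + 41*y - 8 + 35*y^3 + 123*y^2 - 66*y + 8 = 35*y^3 + 55*y^2 - 30*y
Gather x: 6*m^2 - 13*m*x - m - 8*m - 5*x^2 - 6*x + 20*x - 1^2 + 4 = 6*m^2 - 9*m - 5*x^2 + x*(14 - 13*m) + 3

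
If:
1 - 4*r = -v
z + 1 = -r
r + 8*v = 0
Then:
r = 8/33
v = -1/33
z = -41/33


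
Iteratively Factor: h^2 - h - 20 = (h - 5)*(h + 4)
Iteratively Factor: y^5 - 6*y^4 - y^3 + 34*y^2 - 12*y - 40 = (y - 2)*(y^4 - 4*y^3 - 9*y^2 + 16*y + 20) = (y - 5)*(y - 2)*(y^3 + y^2 - 4*y - 4) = (y - 5)*(y - 2)^2*(y^2 + 3*y + 2) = (y - 5)*(y - 2)^2*(y + 1)*(y + 2)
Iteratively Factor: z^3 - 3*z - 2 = (z + 1)*(z^2 - z - 2) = (z - 2)*(z + 1)*(z + 1)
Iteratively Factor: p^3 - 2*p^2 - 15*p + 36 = (p + 4)*(p^2 - 6*p + 9) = (p - 3)*(p + 4)*(p - 3)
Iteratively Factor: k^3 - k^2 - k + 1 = (k - 1)*(k^2 - 1) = (k - 1)*(k + 1)*(k - 1)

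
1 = 1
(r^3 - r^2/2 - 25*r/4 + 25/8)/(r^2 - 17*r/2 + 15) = (r^2 + 2*r - 5/4)/(r - 6)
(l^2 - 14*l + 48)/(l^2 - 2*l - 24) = (l - 8)/(l + 4)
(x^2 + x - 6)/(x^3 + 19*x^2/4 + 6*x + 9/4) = 4*(x - 2)/(4*x^2 + 7*x + 3)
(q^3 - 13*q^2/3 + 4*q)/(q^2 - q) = (q^2 - 13*q/3 + 4)/(q - 1)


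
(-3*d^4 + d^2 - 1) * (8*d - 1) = -24*d^5 + 3*d^4 + 8*d^3 - d^2 - 8*d + 1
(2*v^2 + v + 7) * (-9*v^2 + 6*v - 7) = -18*v^4 + 3*v^3 - 71*v^2 + 35*v - 49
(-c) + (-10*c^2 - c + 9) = -10*c^2 - 2*c + 9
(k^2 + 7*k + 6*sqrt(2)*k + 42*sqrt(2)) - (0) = k^2 + 7*k + 6*sqrt(2)*k + 42*sqrt(2)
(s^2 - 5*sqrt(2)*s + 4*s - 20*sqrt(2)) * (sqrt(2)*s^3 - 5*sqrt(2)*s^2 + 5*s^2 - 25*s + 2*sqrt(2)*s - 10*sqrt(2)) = sqrt(2)*s^5 - 5*s^4 - sqrt(2)*s^4 - 43*sqrt(2)*s^3 + 5*s^3 + 23*sqrt(2)*s^2 + 80*s^2 + 20*s + 460*sqrt(2)*s + 400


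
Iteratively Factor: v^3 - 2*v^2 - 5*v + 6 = (v + 2)*(v^2 - 4*v + 3) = (v - 3)*(v + 2)*(v - 1)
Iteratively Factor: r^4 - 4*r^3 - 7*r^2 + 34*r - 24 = (r - 4)*(r^3 - 7*r + 6) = (r - 4)*(r + 3)*(r^2 - 3*r + 2) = (r - 4)*(r - 1)*(r + 3)*(r - 2)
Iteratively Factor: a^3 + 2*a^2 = (a)*(a^2 + 2*a) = a^2*(a + 2)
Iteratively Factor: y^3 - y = (y + 1)*(y^2 - y) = (y - 1)*(y + 1)*(y)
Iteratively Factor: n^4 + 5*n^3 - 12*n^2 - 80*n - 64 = (n + 1)*(n^3 + 4*n^2 - 16*n - 64) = (n - 4)*(n + 1)*(n^2 + 8*n + 16) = (n - 4)*(n + 1)*(n + 4)*(n + 4)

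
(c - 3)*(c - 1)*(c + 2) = c^3 - 2*c^2 - 5*c + 6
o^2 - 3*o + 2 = (o - 2)*(o - 1)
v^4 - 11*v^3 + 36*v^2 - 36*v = v*(v - 6)*(v - 3)*(v - 2)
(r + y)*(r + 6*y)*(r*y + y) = r^3*y + 7*r^2*y^2 + r^2*y + 6*r*y^3 + 7*r*y^2 + 6*y^3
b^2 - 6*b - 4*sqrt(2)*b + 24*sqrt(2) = (b - 6)*(b - 4*sqrt(2))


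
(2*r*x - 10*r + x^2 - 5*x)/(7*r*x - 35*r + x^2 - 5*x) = (2*r + x)/(7*r + x)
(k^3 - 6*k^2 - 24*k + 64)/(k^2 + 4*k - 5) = (k^3 - 6*k^2 - 24*k + 64)/(k^2 + 4*k - 5)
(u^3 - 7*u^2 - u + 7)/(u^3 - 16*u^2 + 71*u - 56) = (u + 1)/(u - 8)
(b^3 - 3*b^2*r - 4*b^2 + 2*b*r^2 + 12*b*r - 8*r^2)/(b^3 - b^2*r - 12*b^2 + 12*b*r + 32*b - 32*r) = (b - 2*r)/(b - 8)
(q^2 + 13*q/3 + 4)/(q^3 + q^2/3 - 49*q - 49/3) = (3*q^2 + 13*q + 12)/(3*q^3 + q^2 - 147*q - 49)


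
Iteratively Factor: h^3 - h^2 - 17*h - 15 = (h + 3)*(h^2 - 4*h - 5) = (h + 1)*(h + 3)*(h - 5)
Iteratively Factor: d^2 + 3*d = (d + 3)*(d)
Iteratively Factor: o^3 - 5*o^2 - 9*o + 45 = (o + 3)*(o^2 - 8*o + 15) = (o - 3)*(o + 3)*(o - 5)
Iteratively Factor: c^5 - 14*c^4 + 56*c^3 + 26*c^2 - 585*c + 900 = (c - 4)*(c^4 - 10*c^3 + 16*c^2 + 90*c - 225) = (c - 5)*(c - 4)*(c^3 - 5*c^2 - 9*c + 45) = (c - 5)*(c - 4)*(c - 3)*(c^2 - 2*c - 15) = (c - 5)^2*(c - 4)*(c - 3)*(c + 3)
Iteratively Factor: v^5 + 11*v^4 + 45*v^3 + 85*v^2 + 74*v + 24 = (v + 1)*(v^4 + 10*v^3 + 35*v^2 + 50*v + 24) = (v + 1)*(v + 2)*(v^3 + 8*v^2 + 19*v + 12) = (v + 1)^2*(v + 2)*(v^2 + 7*v + 12) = (v + 1)^2*(v + 2)*(v + 3)*(v + 4)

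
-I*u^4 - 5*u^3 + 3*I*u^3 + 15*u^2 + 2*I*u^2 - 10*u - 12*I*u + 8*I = (u - 2)*(u - 4*I)*(u - I)*(-I*u + I)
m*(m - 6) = m^2 - 6*m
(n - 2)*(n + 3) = n^2 + n - 6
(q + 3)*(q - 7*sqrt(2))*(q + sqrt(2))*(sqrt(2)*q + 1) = sqrt(2)*q^4 - 11*q^3 + 3*sqrt(2)*q^3 - 33*q^2 - 20*sqrt(2)*q^2 - 60*sqrt(2)*q - 14*q - 42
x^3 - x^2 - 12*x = x*(x - 4)*(x + 3)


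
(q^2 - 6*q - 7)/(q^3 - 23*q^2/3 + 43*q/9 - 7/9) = 9*(q + 1)/(9*q^2 - 6*q + 1)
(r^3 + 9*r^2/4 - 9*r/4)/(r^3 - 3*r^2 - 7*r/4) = (-4*r^2 - 9*r + 9)/(-4*r^2 + 12*r + 7)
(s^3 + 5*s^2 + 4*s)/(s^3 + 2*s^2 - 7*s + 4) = s*(s + 1)/(s^2 - 2*s + 1)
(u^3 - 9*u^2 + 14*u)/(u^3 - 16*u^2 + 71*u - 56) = u*(u - 2)/(u^2 - 9*u + 8)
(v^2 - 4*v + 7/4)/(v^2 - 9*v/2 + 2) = (v - 7/2)/(v - 4)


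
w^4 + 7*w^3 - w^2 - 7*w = w*(w - 1)*(w + 1)*(w + 7)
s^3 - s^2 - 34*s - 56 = (s - 7)*(s + 2)*(s + 4)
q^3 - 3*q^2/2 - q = q*(q - 2)*(q + 1/2)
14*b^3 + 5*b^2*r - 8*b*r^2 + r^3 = (-7*b + r)*(-2*b + r)*(b + r)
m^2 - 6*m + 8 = (m - 4)*(m - 2)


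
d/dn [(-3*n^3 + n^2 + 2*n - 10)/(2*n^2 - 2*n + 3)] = (-6*n^4 + 12*n^3 - 33*n^2 + 46*n - 14)/(4*n^4 - 8*n^3 + 16*n^2 - 12*n + 9)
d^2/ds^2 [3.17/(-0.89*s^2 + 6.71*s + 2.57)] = (-5.021914*s^2 + 37.861846*s + 3.17*(1.78*s - 6.71)*(3.56*s - 13.42) + 14.501482)/(-0.89*s^2 + 6.71*s + 2.57)^3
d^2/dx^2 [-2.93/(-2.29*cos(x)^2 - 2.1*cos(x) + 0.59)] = (-61.460852*(1 - cos(x)^2)^2 - 42.27111*cos(x)^3 - 59.486618*cos(x)^2 + 80.91195*cos(x) + 95.220898)/(2.29*cos(x)^2 + 2.1*cos(x) - 0.59)^3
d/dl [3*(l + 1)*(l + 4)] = 6*l + 15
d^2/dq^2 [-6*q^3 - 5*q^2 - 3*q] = -36*q - 10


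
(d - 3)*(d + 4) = d^2 + d - 12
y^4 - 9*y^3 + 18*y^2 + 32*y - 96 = (y - 4)^2*(y - 3)*(y + 2)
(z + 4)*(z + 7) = z^2 + 11*z + 28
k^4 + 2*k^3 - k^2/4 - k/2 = k*(k - 1/2)*(k + 1/2)*(k + 2)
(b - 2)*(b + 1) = b^2 - b - 2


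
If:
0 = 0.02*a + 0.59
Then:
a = -29.50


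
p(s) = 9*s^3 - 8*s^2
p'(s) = 27*s^2 - 16*s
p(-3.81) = -613.89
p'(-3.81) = 452.89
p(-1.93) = -94.50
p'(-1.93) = 131.45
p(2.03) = 42.32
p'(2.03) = 78.78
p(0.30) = -0.48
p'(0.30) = -2.37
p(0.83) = -0.37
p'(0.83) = 5.32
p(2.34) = 71.51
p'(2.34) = 110.40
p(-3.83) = -622.99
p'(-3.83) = 457.34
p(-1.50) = -48.38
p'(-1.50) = 84.75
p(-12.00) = -16704.00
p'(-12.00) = 4080.00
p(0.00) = 0.00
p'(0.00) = 0.00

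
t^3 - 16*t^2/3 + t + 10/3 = (t - 5)*(t - 1)*(t + 2/3)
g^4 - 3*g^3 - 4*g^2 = g^2*(g - 4)*(g + 1)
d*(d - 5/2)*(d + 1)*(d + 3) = d^4 + 3*d^3/2 - 7*d^2 - 15*d/2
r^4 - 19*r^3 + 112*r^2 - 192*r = r*(r - 8)^2*(r - 3)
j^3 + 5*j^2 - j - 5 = (j - 1)*(j + 1)*(j + 5)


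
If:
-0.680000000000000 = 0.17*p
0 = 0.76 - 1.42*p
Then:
No Solution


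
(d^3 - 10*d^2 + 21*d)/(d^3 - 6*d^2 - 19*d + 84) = d/(d + 4)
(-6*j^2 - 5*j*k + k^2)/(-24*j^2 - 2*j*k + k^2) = (j + k)/(4*j + k)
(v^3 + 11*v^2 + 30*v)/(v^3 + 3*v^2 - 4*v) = (v^2 + 11*v + 30)/(v^2 + 3*v - 4)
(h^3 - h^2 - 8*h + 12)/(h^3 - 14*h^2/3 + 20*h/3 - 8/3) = 3*(h + 3)/(3*h - 2)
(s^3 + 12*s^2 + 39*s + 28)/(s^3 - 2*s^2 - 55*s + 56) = (s^2 + 5*s + 4)/(s^2 - 9*s + 8)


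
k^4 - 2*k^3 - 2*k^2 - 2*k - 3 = (k - 3)*(k + 1)*(k - I)*(k + I)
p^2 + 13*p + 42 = (p + 6)*(p + 7)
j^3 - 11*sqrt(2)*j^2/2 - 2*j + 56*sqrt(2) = (j - 4*sqrt(2))*(j - 7*sqrt(2)/2)*(j + 2*sqrt(2))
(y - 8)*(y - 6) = y^2 - 14*y + 48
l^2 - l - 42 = (l - 7)*(l + 6)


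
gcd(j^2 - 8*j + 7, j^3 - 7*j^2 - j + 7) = j^2 - 8*j + 7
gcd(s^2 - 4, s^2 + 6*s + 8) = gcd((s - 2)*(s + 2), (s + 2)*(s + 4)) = s + 2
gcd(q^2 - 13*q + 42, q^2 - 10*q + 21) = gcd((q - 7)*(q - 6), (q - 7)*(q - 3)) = q - 7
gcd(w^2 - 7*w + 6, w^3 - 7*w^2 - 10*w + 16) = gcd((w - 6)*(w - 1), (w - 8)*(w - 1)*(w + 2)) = w - 1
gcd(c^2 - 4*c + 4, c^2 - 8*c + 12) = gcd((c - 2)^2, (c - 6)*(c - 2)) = c - 2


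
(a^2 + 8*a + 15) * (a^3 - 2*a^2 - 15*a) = a^5 + 6*a^4 - 16*a^3 - 150*a^2 - 225*a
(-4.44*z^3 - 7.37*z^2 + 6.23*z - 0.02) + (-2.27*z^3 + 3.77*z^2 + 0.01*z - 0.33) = -6.71*z^3 - 3.6*z^2 + 6.24*z - 0.35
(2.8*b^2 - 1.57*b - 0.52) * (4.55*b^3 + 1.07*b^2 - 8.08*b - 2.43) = 12.74*b^5 - 4.1475*b^4 - 26.6699*b^3 + 5.3252*b^2 + 8.0167*b + 1.2636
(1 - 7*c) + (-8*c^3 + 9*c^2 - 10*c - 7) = -8*c^3 + 9*c^2 - 17*c - 6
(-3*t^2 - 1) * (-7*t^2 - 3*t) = 21*t^4 + 9*t^3 + 7*t^2 + 3*t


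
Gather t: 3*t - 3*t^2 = -3*t^2 + 3*t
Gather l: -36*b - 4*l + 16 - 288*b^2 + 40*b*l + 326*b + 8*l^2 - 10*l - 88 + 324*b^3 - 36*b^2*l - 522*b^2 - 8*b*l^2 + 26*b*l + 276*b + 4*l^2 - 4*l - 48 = 324*b^3 - 810*b^2 + 566*b + l^2*(12 - 8*b) + l*(-36*b^2 + 66*b - 18) - 120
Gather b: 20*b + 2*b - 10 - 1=22*b - 11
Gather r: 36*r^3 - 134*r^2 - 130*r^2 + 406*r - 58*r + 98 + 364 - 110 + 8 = 36*r^3 - 264*r^2 + 348*r + 360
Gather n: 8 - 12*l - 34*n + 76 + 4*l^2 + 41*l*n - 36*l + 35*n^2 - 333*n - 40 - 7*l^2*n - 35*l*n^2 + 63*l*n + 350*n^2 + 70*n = 4*l^2 - 48*l + n^2*(385 - 35*l) + n*(-7*l^2 + 104*l - 297) + 44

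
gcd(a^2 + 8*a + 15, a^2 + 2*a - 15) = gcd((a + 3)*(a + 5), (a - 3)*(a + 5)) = a + 5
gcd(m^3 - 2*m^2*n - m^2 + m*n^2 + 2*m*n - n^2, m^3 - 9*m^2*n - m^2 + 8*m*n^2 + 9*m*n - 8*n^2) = m^2 - m*n - m + n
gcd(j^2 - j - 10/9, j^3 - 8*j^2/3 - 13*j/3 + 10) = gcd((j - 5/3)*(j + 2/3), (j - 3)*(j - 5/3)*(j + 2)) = j - 5/3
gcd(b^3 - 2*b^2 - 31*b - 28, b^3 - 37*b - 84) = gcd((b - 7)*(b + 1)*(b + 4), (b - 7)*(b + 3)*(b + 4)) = b^2 - 3*b - 28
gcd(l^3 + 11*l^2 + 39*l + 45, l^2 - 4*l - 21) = l + 3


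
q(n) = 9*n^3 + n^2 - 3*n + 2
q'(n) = 27*n^2 + 2*n - 3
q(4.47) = 812.40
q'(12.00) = 3909.00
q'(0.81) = 16.33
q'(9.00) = 2202.00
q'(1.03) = 27.70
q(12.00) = 15662.00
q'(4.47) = 545.42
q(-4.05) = -567.32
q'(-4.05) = 431.77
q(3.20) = 297.55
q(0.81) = 5.01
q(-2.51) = -126.49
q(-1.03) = -3.68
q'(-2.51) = 162.08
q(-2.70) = -159.76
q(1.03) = 9.81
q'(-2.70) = 188.43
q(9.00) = 6617.00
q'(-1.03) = 23.58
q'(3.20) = 279.88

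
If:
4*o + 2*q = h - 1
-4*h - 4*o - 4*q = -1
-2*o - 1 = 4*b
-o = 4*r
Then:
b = 2*r - 1/4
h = 1/2 - 8*r/3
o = -4*r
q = 20*r/3 - 1/4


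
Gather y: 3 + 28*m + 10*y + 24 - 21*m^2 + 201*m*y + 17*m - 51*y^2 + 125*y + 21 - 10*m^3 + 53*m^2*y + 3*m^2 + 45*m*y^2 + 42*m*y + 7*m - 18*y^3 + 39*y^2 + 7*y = -10*m^3 - 18*m^2 + 52*m - 18*y^3 + y^2*(45*m - 12) + y*(53*m^2 + 243*m + 142) + 48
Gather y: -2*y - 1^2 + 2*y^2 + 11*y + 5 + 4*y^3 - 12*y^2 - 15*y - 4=4*y^3 - 10*y^2 - 6*y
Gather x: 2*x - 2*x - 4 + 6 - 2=0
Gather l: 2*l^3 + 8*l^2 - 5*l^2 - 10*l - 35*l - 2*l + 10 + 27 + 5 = 2*l^3 + 3*l^2 - 47*l + 42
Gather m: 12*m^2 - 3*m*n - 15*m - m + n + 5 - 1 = 12*m^2 + m*(-3*n - 16) + n + 4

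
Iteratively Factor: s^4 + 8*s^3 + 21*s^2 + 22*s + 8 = (s + 2)*(s^3 + 6*s^2 + 9*s + 4) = (s + 2)*(s + 4)*(s^2 + 2*s + 1) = (s + 1)*(s + 2)*(s + 4)*(s + 1)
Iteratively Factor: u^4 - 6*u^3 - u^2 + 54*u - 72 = (u - 3)*(u^3 - 3*u^2 - 10*u + 24) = (u - 3)*(u + 3)*(u^2 - 6*u + 8) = (u - 4)*(u - 3)*(u + 3)*(u - 2)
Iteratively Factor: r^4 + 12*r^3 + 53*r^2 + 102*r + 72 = (r + 3)*(r^3 + 9*r^2 + 26*r + 24) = (r + 3)*(r + 4)*(r^2 + 5*r + 6) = (r + 3)^2*(r + 4)*(r + 2)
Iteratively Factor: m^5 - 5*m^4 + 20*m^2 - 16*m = (m)*(m^4 - 5*m^3 + 20*m - 16) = m*(m - 2)*(m^3 - 3*m^2 - 6*m + 8) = m*(m - 4)*(m - 2)*(m^2 + m - 2) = m*(m - 4)*(m - 2)*(m + 2)*(m - 1)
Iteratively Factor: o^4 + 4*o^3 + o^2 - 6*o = (o)*(o^3 + 4*o^2 + o - 6) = o*(o + 2)*(o^2 + 2*o - 3) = o*(o - 1)*(o + 2)*(o + 3)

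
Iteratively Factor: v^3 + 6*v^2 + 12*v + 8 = (v + 2)*(v^2 + 4*v + 4) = (v + 2)^2*(v + 2)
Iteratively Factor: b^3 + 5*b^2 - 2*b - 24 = (b + 4)*(b^2 + b - 6) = (b - 2)*(b + 4)*(b + 3)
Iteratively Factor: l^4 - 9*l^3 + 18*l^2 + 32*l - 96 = (l - 3)*(l^3 - 6*l^2 + 32) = (l - 4)*(l - 3)*(l^2 - 2*l - 8) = (l - 4)*(l - 3)*(l + 2)*(l - 4)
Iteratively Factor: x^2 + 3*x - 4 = (x - 1)*(x + 4)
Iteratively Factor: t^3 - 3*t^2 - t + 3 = (t + 1)*(t^2 - 4*t + 3) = (t - 3)*(t + 1)*(t - 1)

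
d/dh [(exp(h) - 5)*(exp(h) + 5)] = 2*exp(2*h)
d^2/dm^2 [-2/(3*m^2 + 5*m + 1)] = 4*(9*m^2 + 15*m - (6*m + 5)^2 + 3)/(3*m^2 + 5*m + 1)^3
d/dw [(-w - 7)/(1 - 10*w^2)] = (10*w^2 - 20*w*(w + 7) - 1)/(10*w^2 - 1)^2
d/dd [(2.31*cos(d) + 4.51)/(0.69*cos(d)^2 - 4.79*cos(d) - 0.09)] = (1.5939*cos(d)^2 + 6.2238*cos(d) - 21.395)*sin(d)/(0.4761*cos(d)^4 - 6.6102*cos(d)^3 + 22.8199*cos(d)^2 + 0.8622*cos(d) + 0.0081)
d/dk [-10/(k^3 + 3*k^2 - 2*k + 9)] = 10*(3*k^2 + 6*k - 2)/(k^3 + 3*k^2 - 2*k + 9)^2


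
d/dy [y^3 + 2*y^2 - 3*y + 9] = 3*y^2 + 4*y - 3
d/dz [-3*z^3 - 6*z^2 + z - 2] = -9*z^2 - 12*z + 1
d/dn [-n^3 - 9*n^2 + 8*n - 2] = -3*n^2 - 18*n + 8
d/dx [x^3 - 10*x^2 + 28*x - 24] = 3*x^2 - 20*x + 28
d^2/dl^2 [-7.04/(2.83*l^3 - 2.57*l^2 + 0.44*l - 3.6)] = ((119.5392*l - 36.1856)*(2.83*l^3 - 2.57*l^2 + 0.44*l - 3.6) - 7.04*(8.49*l^2 - 5.14*l + 0.44)*(16.98*l^2 - 10.28*l + 0.88))/(2.83*l^3 - 2.57*l^2 + 0.44*l - 3.6)^3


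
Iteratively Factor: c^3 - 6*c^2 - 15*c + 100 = (c - 5)*(c^2 - c - 20) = (c - 5)^2*(c + 4)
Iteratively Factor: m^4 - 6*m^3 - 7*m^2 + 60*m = (m)*(m^3 - 6*m^2 - 7*m + 60) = m*(m - 5)*(m^2 - m - 12) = m*(m - 5)*(m - 4)*(m + 3)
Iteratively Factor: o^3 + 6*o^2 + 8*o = (o + 2)*(o^2 + 4*o) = o*(o + 2)*(o + 4)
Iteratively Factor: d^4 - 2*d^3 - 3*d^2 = (d - 3)*(d^3 + d^2) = d*(d - 3)*(d^2 + d) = d*(d - 3)*(d + 1)*(d)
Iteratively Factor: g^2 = (g)*(g)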